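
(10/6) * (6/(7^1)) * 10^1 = 100/7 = 14.29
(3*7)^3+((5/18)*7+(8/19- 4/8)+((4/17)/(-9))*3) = 9262.79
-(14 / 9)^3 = -2744 / 729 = -3.76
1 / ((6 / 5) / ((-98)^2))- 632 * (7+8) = -4430 / 3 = -1476.67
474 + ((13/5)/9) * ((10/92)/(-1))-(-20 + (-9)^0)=204089/414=492.97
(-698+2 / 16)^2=31169889 / 64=487029.52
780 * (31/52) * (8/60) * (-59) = -3658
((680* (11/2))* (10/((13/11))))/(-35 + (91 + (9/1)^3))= 82280/2041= 40.31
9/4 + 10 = 49/4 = 12.25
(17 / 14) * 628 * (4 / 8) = 381.29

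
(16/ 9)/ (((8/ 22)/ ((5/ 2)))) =110/ 9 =12.22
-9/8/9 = -1/8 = -0.12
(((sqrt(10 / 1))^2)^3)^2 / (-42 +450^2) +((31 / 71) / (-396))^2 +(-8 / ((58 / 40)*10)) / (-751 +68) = 2610030894683225489 / 528335098485415056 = 4.94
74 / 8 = 37 / 4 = 9.25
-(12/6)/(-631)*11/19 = 22/11989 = 0.00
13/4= 3.25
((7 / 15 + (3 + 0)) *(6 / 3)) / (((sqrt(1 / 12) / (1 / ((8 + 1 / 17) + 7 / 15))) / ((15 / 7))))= 26520 *sqrt(3) / 7609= 6.04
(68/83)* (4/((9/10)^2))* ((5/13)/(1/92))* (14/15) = 133.62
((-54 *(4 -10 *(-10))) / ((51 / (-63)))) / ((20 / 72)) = 2122848 / 85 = 24974.68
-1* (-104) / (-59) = -104 / 59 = -1.76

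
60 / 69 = 20 / 23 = 0.87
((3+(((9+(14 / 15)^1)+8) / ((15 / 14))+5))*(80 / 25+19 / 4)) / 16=147499 / 12000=12.29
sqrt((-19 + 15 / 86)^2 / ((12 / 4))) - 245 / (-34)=245 / 34 + 1619*sqrt(3) / 258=18.07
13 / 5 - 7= -22 / 5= -4.40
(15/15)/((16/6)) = 3/8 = 0.38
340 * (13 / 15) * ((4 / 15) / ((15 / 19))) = 99.53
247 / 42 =5.88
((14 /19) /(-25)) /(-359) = 14 /170525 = 0.00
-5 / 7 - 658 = -4611 / 7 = -658.71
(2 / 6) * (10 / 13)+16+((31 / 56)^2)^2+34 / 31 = 207444262969 / 11889905664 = 17.45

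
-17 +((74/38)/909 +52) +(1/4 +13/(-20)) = 2988068/86355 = 34.60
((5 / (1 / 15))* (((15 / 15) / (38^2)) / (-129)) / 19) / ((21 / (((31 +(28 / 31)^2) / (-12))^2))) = -23370765625 / 3294714687388992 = -0.00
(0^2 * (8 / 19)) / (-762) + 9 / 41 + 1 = 50 / 41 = 1.22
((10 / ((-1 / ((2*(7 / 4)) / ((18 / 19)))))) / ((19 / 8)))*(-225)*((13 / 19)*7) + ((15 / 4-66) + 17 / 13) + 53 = 16554153 / 988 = 16755.22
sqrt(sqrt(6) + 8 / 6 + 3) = sqrt(9 * sqrt(6) + 39) / 3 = 2.60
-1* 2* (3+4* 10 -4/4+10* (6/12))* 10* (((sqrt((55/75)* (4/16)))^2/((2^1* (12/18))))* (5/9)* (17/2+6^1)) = -74965/72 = -1041.18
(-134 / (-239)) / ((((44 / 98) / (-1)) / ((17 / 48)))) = -55811 / 126192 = -0.44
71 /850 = 0.08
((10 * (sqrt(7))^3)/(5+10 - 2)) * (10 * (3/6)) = 350 * sqrt(7)/13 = 71.23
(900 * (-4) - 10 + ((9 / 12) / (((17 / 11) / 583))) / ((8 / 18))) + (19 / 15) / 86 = -521653421 / 175440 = -2973.40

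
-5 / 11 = -0.45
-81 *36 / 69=-972 / 23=-42.26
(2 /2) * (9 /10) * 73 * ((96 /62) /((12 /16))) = 21024 /155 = 135.64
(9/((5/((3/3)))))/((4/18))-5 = 3.10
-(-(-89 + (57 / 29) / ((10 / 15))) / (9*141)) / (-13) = 4991 / 956826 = 0.01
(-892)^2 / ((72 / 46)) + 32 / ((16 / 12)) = 4575284 / 9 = 508364.89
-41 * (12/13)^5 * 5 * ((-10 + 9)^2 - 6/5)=10202112/371293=27.48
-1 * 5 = -5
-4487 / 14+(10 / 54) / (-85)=-294221 / 918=-320.50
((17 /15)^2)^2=83521 /50625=1.65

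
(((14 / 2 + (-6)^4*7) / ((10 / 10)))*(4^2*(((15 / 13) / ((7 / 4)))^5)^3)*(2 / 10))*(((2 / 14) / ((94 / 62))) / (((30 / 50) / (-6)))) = -604951285595111424000000000000000 / 11421384249710605774873515151997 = -52.97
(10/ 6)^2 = 25/ 9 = 2.78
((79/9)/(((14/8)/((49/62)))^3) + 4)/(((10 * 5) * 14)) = 322313/46920825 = 0.01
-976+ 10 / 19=-18534 / 19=-975.47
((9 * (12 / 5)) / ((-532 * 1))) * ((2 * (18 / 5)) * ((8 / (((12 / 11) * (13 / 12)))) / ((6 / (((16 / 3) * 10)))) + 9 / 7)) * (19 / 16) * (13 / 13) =-1358991 / 63700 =-21.33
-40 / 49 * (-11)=440 / 49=8.98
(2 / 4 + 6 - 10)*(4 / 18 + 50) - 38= -1924 / 9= -213.78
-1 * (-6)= 6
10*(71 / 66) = 10.76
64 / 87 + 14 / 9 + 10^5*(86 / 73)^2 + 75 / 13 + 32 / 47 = 117952180114091 / 849820959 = 138796.51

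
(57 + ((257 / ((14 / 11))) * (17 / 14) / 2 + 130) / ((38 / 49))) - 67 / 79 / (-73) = 670993517 / 1753168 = 382.73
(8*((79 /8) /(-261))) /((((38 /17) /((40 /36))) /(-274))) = 1839910 /44631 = 41.22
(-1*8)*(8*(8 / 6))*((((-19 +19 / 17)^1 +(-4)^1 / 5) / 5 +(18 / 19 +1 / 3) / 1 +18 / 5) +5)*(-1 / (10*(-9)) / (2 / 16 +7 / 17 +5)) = -1.05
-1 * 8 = -8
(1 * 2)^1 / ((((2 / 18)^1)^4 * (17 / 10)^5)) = 1312200000 / 1419857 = 924.18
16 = 16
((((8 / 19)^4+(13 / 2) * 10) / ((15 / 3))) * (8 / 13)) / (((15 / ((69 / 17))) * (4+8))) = 129949402 / 720023525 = 0.18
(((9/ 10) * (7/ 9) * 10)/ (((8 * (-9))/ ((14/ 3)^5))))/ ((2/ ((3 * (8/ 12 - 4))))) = 2352980/ 2187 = 1075.89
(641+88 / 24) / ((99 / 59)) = 114106 / 297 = 384.20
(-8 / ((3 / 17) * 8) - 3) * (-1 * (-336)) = -2912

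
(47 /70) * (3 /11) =141 /770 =0.18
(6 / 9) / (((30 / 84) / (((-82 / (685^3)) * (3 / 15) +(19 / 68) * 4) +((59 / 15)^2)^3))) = 51643037774767820248 / 7468776030234375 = 6914.52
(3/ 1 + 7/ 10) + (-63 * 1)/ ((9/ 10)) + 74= 77/ 10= 7.70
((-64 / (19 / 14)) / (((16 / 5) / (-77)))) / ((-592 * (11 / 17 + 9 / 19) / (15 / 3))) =-229075 / 26788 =-8.55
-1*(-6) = 6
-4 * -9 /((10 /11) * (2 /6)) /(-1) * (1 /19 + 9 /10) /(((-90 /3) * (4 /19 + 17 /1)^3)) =718751 /971271750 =0.00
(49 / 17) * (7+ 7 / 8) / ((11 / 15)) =46305 / 1496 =30.95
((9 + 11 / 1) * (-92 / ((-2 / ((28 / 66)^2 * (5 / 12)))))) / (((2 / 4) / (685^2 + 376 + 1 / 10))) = 23521797320 / 363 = 64798339.72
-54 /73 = -0.74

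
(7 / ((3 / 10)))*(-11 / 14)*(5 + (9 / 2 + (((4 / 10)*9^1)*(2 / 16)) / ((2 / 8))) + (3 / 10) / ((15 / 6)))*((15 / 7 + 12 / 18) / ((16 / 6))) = -370579 / 1680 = -220.58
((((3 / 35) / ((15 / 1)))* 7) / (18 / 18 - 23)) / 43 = -0.00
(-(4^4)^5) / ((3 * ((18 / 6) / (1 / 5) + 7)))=-549755813888 / 33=-16659267087.52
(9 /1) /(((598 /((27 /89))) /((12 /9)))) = 162 /26611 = 0.01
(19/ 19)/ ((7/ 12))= 12/ 7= 1.71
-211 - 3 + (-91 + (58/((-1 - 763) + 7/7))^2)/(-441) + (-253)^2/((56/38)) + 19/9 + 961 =45374583100705/1026946116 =44184.00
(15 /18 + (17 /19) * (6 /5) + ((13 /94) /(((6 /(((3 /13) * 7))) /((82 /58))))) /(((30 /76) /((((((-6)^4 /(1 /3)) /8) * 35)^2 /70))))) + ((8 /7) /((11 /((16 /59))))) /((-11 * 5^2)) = 107005626619776319 /194122617150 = 551226.99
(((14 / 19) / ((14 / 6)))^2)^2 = 1296 / 130321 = 0.01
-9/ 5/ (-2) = 0.90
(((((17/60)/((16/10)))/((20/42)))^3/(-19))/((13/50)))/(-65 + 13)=1685159/8417443840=0.00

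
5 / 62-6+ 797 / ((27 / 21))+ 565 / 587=201418535 / 327546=614.93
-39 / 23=-1.70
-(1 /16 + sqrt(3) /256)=-1 /16 - sqrt(3) /256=-0.07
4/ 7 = 0.57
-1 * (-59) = 59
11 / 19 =0.58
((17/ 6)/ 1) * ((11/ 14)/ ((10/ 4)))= 187/ 210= 0.89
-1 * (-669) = 669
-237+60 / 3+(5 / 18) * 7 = -3871 / 18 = -215.06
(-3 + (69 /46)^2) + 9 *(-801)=-28839 /4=-7209.75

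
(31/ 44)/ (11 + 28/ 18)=279/ 4972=0.06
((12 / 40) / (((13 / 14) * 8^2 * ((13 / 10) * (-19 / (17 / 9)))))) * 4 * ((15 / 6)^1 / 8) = -595 / 1233024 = -0.00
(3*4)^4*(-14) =-290304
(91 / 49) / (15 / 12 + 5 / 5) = 52 / 63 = 0.83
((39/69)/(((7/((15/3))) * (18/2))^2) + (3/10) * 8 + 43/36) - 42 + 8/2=-62809099/1825740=-34.40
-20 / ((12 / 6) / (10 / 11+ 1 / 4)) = -255 / 22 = -11.59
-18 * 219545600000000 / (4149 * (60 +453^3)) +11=-10235.11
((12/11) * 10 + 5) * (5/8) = 875/88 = 9.94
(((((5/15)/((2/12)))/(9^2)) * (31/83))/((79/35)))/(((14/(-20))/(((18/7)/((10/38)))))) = -23560/413091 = -0.06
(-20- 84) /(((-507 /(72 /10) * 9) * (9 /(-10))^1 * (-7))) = 64 /2457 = 0.03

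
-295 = -295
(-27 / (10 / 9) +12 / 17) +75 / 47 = -175767 / 7990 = -22.00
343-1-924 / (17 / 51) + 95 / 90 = -2428.94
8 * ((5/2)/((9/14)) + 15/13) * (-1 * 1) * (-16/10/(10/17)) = 64192/585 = 109.73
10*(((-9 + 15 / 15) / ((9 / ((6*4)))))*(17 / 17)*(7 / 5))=-896 / 3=-298.67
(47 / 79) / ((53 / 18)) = 846 / 4187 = 0.20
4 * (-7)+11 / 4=-101 / 4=-25.25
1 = 1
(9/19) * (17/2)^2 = 2601/76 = 34.22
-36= -36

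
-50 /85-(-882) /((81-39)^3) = -823 /1428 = -0.58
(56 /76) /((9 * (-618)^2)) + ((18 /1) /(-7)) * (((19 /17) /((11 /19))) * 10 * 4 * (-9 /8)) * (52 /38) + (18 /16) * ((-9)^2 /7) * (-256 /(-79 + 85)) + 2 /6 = -10661030918963 /42744743118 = -249.41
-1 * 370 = -370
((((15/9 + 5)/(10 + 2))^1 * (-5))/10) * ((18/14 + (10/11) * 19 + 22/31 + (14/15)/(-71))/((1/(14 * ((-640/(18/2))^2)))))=-20049562419200/52949457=-378654.73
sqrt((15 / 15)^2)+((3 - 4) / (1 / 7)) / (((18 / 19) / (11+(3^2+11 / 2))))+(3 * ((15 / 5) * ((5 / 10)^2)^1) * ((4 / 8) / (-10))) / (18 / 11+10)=-5757737 / 30720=-187.43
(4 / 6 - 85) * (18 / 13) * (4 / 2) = -3036 / 13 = -233.54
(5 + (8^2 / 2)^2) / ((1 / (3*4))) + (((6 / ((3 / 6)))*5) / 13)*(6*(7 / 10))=160776 / 13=12367.38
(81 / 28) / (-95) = -81 / 2660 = -0.03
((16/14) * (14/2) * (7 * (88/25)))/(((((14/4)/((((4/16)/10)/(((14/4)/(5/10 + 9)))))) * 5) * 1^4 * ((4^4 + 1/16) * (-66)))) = -2432/53773125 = -0.00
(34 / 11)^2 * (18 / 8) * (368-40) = 853128 / 121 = 7050.64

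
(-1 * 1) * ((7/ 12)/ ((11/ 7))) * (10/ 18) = -245/ 1188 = -0.21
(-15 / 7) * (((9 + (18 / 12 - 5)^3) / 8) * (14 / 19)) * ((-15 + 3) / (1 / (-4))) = 12195 / 38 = 320.92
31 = 31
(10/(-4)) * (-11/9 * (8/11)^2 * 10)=1600/99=16.16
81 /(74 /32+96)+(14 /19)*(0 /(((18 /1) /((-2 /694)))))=1296 /1573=0.82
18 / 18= 1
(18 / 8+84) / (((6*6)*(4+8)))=115 / 576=0.20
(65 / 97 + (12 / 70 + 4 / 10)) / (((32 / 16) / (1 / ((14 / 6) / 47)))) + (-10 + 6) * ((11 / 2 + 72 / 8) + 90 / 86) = -20307935 / 408758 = -49.68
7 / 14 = 1 / 2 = 0.50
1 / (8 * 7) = 1 / 56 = 0.02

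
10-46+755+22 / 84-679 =1691 / 42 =40.26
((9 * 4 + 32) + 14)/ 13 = 82/ 13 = 6.31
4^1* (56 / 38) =112 / 19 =5.89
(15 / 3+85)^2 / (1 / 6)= 48600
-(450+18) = -468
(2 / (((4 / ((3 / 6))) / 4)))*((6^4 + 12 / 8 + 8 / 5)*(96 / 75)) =207856 / 125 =1662.85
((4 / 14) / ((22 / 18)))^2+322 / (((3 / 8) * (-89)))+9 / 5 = -61685593 / 7915215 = -7.79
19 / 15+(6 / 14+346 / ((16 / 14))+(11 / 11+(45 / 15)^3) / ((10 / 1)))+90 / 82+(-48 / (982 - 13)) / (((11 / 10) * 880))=207517524589 / 673009260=308.34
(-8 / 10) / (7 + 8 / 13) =-0.11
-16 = -16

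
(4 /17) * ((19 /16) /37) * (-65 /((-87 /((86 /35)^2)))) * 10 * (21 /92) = 456703 /5873602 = 0.08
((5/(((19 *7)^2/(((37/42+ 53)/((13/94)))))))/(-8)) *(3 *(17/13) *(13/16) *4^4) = -18081370/1609699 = -11.23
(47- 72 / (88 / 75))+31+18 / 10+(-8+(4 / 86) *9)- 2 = 20942 / 2365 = 8.85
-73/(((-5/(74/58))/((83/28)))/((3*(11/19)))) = 7398039/77140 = 95.90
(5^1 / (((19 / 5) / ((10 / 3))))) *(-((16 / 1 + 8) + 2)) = -6500 / 57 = -114.04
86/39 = 2.21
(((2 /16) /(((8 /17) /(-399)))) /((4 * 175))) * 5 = -969 /1280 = -0.76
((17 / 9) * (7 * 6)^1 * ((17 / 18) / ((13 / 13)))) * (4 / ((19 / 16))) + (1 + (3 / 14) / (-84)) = 50953607 / 201096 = 253.38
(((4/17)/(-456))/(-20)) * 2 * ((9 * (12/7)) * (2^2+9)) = 117/11305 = 0.01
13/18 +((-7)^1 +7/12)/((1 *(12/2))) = -25/72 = -0.35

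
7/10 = 0.70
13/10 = 1.30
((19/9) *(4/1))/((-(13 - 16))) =76/27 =2.81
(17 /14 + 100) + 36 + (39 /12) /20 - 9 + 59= 104931 /560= 187.38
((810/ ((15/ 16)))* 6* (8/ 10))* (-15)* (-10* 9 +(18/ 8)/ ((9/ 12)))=5412096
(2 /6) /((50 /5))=1 /30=0.03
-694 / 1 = -694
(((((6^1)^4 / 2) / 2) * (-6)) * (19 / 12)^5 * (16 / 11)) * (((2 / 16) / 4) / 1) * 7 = -17332693 / 2816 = -6155.08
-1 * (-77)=77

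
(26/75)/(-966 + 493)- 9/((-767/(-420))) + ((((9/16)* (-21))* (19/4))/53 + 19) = 13.01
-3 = -3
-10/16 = -5/8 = -0.62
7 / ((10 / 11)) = 77 / 10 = 7.70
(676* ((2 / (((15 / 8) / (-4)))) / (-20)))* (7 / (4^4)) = 1183 / 300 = 3.94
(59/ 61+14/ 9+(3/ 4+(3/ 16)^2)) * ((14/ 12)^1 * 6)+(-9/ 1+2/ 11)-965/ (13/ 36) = -53419336235/ 20097792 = -2657.97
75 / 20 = 15 / 4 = 3.75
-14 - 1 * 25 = -39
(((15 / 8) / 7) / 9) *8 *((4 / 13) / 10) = 2 / 273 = 0.01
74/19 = 3.89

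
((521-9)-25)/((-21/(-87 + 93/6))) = 69641/42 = 1658.12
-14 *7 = -98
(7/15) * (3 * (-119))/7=-119/5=-23.80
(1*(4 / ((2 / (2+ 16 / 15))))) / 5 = 1.23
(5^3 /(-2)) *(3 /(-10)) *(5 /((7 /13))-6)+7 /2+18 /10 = 9367 /140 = 66.91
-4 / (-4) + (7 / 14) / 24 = 49 / 48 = 1.02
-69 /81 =-23 /27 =-0.85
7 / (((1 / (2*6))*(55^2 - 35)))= 42 / 1495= 0.03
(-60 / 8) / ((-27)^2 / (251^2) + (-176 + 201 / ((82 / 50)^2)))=1588570215 / 21446995564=0.07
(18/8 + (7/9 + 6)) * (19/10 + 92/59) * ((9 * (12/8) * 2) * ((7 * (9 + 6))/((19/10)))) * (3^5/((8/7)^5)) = 853362183184875/146931712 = 5807882.94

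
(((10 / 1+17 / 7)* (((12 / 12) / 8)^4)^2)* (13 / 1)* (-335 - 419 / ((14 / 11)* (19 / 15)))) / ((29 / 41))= -253033755 / 31239176192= -0.01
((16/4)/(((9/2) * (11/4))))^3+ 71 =68923997/970299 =71.03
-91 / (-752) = 91 / 752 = 0.12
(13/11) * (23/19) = 1.43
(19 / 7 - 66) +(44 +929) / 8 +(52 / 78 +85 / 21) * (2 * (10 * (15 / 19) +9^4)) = 65961225 / 1064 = 61993.63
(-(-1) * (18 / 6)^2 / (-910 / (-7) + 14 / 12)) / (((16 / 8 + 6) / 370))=4995 / 1574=3.17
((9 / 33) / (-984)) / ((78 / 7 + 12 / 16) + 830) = -7 / 21262846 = -0.00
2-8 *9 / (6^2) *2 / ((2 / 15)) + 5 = -23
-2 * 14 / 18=-14 / 9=-1.56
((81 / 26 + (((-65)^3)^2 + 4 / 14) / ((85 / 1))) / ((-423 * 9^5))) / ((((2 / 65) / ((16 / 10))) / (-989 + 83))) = 921183093085132 / 550435095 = 1673554.43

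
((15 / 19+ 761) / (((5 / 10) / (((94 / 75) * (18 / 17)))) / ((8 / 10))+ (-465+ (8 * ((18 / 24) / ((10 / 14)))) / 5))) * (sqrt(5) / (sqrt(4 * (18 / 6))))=-272111200 * sqrt(15) / 991978049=-1.06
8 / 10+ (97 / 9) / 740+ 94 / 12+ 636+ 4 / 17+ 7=14761243 / 22644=651.88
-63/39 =-21/13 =-1.62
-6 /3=-2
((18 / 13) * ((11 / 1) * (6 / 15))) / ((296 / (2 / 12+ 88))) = 17457 / 9620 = 1.81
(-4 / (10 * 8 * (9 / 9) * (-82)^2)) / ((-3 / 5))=1 / 80688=0.00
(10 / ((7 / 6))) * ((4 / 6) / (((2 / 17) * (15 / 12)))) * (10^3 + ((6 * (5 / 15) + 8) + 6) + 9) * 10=2788000 / 7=398285.71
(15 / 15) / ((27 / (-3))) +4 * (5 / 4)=44 / 9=4.89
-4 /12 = -1 /3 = -0.33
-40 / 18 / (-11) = 20 / 99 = 0.20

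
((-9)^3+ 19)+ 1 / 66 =-46859 / 66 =-709.98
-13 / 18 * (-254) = 1651 / 9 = 183.44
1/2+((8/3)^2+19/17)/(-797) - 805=-196205587/243882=-804.51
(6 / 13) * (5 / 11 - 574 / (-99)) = 1238 / 429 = 2.89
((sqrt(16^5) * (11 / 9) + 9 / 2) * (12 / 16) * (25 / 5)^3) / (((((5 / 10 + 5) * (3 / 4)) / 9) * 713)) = 122875 / 341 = 360.34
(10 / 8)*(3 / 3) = 5 / 4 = 1.25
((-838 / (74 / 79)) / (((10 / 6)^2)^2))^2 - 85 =7143276476636 / 534765625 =13357.77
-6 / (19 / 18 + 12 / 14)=-756 / 241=-3.14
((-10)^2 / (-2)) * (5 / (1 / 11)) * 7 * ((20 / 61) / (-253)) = 35000 / 1403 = 24.95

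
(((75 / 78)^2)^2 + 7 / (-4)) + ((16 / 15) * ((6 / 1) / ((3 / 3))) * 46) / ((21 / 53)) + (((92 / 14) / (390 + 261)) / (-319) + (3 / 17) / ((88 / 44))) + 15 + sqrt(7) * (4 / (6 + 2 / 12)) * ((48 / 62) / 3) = 192 * sqrt(7) / 1147 + 42755706441292291 / 56465350621680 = 757.65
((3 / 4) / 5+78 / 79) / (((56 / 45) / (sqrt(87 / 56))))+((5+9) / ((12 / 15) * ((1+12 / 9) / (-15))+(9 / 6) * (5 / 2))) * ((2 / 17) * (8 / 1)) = 16173 * sqrt(1218) / 495488+201600 / 55471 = 4.77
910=910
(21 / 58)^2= 441 / 3364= 0.13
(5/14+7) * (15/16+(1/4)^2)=103/14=7.36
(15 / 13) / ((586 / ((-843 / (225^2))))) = -281 / 8570250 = -0.00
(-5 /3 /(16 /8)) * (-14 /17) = 0.69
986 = 986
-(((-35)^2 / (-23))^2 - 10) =-1495335 / 529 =-2826.72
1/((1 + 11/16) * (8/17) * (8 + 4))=17/162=0.10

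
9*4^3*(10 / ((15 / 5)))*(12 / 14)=11520 / 7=1645.71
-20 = -20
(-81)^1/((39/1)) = -27/13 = -2.08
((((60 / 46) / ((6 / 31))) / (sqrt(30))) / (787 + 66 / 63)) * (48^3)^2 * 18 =23886343176192 * sqrt(30) / 380627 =343724669.40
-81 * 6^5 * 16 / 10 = -5038848 / 5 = -1007769.60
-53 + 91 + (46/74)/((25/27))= 35771/925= 38.67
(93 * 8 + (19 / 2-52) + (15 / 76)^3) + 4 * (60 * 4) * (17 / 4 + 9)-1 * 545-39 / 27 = 12875.06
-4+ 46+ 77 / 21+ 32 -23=164 / 3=54.67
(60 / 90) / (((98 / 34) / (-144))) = -1632 / 49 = -33.31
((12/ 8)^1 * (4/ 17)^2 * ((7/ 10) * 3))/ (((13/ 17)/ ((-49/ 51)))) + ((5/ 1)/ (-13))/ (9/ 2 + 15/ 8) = -15748/ 56355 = -0.28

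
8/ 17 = 0.47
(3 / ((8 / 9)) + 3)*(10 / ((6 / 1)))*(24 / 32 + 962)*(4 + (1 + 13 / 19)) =8838045 / 152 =58145.03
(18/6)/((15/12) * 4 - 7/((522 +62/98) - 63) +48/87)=653138/1205365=0.54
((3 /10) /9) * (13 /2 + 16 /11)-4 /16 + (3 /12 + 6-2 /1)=563 /132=4.27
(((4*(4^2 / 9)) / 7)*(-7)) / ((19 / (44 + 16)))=-1280 / 57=-22.46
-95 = -95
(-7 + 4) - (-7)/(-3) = -16/3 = -5.33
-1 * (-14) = 14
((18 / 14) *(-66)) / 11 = -54 / 7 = -7.71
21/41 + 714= 29295/41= 714.51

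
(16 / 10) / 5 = 8 / 25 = 0.32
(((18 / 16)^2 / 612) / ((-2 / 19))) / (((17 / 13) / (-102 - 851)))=2118519 / 147968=14.32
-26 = -26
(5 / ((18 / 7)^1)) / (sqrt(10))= 7 * sqrt(10) / 36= 0.61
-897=-897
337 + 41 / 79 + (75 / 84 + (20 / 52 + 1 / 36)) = 338.82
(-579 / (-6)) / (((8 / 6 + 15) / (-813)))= -4803.34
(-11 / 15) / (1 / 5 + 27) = -11 / 408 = -0.03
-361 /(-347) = 361 /347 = 1.04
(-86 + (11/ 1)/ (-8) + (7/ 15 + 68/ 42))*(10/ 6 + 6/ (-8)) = -262691/ 3360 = -78.18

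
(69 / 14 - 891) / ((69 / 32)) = -410.93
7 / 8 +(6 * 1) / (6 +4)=59 / 40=1.48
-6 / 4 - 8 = -19 / 2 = -9.50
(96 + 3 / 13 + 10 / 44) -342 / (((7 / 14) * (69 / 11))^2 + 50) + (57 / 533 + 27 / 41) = 31075803995 / 339596686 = 91.51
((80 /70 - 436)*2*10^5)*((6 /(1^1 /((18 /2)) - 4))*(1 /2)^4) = 410940000 /49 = 8386530.61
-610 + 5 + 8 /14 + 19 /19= -603.43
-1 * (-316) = 316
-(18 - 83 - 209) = 274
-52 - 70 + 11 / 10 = -1209 / 10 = -120.90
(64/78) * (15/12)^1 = 40/39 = 1.03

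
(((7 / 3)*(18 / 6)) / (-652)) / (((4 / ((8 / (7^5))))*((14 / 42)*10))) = -3 / 7827260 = -0.00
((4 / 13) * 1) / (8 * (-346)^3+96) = -1 / 1076964824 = -0.00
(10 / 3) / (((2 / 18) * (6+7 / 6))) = 180 / 43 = 4.19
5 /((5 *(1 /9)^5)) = 59049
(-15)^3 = -3375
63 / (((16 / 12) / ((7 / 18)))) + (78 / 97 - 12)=5571 / 776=7.18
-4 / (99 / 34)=-136 / 99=-1.37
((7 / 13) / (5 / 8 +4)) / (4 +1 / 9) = 504 / 17797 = 0.03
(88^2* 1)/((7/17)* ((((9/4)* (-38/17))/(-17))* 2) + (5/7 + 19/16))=4261182464/1180533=3609.54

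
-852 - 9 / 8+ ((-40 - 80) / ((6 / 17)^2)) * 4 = -112955 / 24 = -4706.46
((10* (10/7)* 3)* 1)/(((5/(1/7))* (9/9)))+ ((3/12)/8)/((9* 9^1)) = 155569/127008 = 1.22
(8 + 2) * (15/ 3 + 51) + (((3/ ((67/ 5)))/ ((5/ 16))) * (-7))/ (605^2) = 13733257664/ 24523675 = 560.00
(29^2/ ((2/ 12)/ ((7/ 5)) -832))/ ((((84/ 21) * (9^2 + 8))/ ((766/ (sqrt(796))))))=-6764163 * sqrt(199)/ 1237609258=-0.08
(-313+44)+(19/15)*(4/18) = -36277/135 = -268.72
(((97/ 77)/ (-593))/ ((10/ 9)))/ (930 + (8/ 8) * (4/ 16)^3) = -27936/ 13588941905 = -0.00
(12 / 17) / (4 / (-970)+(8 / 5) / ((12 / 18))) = 2910 / 9877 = 0.29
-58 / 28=-29 / 14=-2.07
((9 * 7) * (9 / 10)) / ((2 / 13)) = 7371 / 20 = 368.55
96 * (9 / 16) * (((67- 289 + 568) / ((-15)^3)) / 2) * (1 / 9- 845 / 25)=524536 / 5625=93.25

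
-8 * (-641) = 5128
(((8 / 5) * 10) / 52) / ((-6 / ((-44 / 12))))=22 / 117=0.19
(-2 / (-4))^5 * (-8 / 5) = -1 / 20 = -0.05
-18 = -18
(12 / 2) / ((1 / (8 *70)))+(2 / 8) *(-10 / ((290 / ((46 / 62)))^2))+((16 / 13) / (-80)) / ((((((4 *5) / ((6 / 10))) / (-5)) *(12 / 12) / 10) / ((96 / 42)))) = 9884776636853 / 2941851640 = 3360.05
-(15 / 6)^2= -25 / 4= -6.25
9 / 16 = 0.56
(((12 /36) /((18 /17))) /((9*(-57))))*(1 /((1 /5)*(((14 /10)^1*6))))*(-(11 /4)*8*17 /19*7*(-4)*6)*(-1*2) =635800 /263169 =2.42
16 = 16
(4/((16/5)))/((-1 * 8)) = -0.16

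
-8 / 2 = -4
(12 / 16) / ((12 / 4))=0.25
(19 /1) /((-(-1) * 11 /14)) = 266 /11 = 24.18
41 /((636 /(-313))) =-12833 /636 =-20.18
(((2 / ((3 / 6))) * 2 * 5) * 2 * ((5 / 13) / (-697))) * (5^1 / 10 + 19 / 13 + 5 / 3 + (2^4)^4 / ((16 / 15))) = -958520600 / 353379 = -2712.44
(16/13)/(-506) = -8/3289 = -0.00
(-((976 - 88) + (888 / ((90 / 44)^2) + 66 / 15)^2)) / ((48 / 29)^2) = -4581132573199 / 262440000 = -17455.92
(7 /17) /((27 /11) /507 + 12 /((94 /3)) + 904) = 611611 /1343324309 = 0.00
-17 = -17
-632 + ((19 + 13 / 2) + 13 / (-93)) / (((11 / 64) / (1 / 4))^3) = -68570440 / 123783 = -553.96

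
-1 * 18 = -18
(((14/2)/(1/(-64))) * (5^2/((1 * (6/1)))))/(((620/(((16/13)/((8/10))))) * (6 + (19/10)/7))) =-392000/530751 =-0.74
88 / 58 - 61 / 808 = 33783 / 23432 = 1.44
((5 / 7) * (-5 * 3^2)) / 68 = -225 / 476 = -0.47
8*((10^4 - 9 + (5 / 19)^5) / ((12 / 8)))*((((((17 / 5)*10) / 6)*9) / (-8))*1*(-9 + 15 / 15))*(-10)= -67289286396480 / 2476099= -27175523.43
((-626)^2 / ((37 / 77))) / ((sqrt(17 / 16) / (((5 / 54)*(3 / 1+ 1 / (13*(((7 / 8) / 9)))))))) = 4957231400*sqrt(17) / 73593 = 277732.78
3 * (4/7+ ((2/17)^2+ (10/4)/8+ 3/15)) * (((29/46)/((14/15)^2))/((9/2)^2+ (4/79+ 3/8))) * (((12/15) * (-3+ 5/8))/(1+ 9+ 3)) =-208804303629/12393358726112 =-0.02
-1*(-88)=88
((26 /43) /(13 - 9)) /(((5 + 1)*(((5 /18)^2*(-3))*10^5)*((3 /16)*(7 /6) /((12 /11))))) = -1404 /258671875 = -0.00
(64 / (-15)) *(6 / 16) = -8 / 5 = -1.60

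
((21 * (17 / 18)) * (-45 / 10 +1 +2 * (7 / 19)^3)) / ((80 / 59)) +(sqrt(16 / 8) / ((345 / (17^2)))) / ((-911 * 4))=-109155487 / 2194880- 289 * sqrt(2) / 1257180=-49.73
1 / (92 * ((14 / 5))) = 5 / 1288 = 0.00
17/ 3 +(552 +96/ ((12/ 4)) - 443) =440/ 3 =146.67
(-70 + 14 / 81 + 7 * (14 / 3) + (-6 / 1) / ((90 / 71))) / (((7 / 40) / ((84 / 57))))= -28576 / 81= -352.79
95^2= 9025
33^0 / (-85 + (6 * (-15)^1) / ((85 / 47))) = -17 / 2291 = -0.01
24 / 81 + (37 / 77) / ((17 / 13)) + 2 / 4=82261 / 70686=1.16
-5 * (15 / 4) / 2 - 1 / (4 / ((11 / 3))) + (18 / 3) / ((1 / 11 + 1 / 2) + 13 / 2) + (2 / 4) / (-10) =-14813 / 1560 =-9.50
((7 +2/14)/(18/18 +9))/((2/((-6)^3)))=-540/7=-77.14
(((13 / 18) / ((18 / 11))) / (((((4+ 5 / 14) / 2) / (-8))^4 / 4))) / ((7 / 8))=411452833792 / 1121513121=366.87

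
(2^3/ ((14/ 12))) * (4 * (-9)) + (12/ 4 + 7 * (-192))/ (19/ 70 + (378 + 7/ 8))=-250.39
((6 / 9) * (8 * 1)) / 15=16 / 45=0.36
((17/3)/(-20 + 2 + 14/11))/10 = -187/5520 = -0.03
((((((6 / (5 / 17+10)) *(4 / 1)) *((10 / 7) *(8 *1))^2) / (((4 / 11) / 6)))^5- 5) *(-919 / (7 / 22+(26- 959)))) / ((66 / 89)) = 1243442998013269561331619776706444947 / 292245643867561251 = 4254787108398331655.64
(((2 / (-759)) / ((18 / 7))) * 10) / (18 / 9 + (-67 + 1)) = 35 / 218592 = 0.00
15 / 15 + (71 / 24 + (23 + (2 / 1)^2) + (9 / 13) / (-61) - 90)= -1123897 / 19032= -59.05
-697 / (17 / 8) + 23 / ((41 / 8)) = -13264 / 41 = -323.51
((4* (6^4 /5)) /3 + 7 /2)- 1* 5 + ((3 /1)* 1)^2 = 3531 /10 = 353.10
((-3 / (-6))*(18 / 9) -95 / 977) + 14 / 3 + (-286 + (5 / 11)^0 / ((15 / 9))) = -4100917 / 14655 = -279.83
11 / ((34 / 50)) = 275 / 17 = 16.18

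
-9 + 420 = 411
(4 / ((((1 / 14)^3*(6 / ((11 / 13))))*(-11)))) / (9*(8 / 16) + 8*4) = -10976 / 2847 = -3.86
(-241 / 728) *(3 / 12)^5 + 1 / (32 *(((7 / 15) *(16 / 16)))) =7097 / 106496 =0.07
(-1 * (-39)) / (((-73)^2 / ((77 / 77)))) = 39 / 5329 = 0.01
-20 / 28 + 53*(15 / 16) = 5485 / 112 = 48.97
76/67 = 1.13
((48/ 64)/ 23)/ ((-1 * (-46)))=3/ 4232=0.00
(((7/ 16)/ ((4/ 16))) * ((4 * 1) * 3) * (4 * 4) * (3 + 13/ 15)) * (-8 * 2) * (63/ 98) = -66816/ 5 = -13363.20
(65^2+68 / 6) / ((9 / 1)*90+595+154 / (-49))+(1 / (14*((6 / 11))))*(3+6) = 3462451 / 824292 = 4.20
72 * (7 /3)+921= 1089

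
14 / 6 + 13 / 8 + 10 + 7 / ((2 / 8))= 1007 / 24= 41.96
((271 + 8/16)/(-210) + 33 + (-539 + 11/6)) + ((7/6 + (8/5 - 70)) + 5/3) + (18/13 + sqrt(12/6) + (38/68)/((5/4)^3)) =-567.94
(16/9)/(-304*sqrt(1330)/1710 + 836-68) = sqrt(1330)/1866107 + 4320/1866107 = 0.00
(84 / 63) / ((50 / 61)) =122 / 75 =1.63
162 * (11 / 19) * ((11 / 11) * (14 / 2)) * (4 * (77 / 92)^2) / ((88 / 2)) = 3361743 / 80408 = 41.81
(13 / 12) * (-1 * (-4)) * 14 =182 / 3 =60.67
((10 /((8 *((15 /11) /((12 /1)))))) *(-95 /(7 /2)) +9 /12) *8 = -16678 /7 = -2382.57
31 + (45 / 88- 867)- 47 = -77659 / 88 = -882.49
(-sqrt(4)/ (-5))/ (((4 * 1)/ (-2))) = -1/ 5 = -0.20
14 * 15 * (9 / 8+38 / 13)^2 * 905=16842326025 / 5408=3114335.43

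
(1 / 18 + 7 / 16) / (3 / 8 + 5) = 71 / 774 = 0.09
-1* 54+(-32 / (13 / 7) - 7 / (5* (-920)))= -4259509 / 59800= -71.23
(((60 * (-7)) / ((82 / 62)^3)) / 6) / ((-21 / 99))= 9831030 / 68921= 142.64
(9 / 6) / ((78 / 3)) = 3 / 52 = 0.06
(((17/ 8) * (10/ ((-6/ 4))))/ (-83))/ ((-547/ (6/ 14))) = -85/ 635614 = -0.00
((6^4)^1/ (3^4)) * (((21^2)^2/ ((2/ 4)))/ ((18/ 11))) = 3803184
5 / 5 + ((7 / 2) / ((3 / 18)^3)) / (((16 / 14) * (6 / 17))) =1875.25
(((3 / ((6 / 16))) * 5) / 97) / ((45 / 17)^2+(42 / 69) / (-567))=21536280 / 365883709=0.06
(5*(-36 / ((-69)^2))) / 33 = -20 / 17457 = -0.00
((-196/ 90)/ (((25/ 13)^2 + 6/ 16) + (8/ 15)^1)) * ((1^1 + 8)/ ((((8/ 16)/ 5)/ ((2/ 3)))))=-2649920/ 93421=-28.37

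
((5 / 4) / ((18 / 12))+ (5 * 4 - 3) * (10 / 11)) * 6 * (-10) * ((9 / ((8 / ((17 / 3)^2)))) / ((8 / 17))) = -26407375 / 352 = -75020.95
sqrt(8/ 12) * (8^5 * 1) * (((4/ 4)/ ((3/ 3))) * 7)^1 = 229376 * sqrt(6)/ 3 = 187284.72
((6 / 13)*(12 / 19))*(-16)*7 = -8064 / 247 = -32.65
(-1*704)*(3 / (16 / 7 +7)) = -14784 / 65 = -227.45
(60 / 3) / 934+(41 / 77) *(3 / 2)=58981 / 71918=0.82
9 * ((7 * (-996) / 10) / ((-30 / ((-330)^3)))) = -7516582920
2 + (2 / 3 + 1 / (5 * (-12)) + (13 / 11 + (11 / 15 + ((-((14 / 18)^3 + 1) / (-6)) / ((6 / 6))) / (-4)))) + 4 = 4091557 / 481140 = 8.50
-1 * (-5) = 5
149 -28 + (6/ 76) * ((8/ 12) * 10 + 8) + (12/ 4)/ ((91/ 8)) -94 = 49141/ 1729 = 28.42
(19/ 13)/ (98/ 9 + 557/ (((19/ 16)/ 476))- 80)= 3249/ 496173470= 0.00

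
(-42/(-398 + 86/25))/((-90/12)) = -35/2466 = -0.01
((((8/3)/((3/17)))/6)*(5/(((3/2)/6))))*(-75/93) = -34000/837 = -40.62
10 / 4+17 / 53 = 299 / 106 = 2.82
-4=-4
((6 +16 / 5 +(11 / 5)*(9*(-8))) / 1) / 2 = -373 / 5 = -74.60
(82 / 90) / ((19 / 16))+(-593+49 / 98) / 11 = -998743 / 18810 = -53.10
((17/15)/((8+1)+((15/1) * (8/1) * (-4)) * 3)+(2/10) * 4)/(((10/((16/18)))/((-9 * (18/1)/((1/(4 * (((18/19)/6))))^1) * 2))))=-219584/15105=-14.54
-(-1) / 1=1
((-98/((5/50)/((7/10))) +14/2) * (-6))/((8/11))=5601.75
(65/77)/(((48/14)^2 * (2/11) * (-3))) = -455/3456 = -0.13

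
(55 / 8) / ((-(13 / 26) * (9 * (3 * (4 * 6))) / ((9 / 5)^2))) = -11 / 160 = -0.07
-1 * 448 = -448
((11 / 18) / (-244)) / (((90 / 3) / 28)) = -77 / 32940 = -0.00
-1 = -1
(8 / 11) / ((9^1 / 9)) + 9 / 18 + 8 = 203 / 22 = 9.23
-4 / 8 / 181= -1 / 362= -0.00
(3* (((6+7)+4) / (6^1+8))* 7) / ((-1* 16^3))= -51 / 8192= -0.01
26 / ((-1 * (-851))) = 26 / 851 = 0.03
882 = 882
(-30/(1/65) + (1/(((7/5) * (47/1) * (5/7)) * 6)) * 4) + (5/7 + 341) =-1608.27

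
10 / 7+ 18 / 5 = 176 / 35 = 5.03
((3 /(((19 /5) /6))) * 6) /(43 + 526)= 0.05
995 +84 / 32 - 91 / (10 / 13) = 35173 / 40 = 879.32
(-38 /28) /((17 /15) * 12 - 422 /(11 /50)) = 1045 /1466528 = 0.00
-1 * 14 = -14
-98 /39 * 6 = -196 /13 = -15.08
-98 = -98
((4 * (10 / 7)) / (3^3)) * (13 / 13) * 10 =400 / 189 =2.12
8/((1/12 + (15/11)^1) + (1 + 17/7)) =7392/4505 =1.64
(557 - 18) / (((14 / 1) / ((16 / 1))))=616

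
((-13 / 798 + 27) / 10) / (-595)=-21533 / 4748100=-0.00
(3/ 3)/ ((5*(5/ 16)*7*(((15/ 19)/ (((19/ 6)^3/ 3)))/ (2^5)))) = 8340544/ 212625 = 39.23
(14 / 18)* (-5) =-35 / 9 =-3.89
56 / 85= 0.66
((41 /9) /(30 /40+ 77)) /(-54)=-82 /75573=-0.00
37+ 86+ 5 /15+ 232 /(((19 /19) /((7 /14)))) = 718 /3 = 239.33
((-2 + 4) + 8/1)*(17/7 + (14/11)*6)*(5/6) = 19375/231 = 83.87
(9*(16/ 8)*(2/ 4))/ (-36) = -1/ 4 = -0.25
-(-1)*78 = 78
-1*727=-727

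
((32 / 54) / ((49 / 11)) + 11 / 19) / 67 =17897 / 1684179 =0.01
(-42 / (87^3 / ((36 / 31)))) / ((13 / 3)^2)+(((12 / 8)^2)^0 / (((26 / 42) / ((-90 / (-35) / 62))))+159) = 20324621424 / 127773971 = 159.07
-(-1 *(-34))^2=-1156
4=4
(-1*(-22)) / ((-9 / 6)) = -14.67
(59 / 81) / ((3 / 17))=1003 / 243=4.13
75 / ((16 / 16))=75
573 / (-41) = -573 / 41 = -13.98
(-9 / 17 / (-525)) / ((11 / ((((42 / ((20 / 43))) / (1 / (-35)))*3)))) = -8127 / 9350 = -0.87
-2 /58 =-1 /29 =-0.03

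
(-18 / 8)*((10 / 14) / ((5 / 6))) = -27 / 14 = -1.93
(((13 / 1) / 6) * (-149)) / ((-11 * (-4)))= -1937 / 264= -7.34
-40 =-40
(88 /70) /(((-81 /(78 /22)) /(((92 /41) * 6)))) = -9568 /12915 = -0.74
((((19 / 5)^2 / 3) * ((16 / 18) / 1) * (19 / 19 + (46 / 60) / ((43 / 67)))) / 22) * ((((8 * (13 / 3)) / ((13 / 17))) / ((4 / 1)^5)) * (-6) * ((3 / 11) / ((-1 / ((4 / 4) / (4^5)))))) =17373847 / 575410176000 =0.00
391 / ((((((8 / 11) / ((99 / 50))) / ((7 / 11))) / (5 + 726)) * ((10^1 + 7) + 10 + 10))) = 198073953 / 14800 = 13383.38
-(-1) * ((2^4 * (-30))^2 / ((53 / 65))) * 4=59904000 / 53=1130264.15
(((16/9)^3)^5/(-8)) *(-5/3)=720575940379279360/617673396283947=1166.60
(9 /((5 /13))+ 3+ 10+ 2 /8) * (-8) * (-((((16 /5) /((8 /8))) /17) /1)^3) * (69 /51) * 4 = 552435712 /52200625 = 10.58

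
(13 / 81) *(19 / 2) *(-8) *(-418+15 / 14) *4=11533912 / 567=20342.00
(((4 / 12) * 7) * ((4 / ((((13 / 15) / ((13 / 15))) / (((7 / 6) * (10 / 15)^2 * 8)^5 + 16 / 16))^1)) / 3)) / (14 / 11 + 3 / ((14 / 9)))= 76054045866568 / 63666100359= 1194.58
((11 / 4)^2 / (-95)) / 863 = -121 / 1311760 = -0.00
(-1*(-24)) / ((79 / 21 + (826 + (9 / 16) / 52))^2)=7326498816 / 210185885888521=0.00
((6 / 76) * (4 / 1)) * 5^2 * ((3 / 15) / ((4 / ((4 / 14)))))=15 / 133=0.11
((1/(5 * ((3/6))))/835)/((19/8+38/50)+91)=16/3144109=0.00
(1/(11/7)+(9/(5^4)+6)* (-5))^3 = -66302267616424/2599609375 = -25504.70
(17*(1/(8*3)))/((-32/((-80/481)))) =85/23088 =0.00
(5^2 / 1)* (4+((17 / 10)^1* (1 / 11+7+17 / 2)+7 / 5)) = 35095 / 44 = 797.61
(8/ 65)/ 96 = 1/ 780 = 0.00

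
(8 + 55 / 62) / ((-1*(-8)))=551 / 496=1.11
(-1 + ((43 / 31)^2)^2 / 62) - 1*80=-4634503661 / 57258302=-80.94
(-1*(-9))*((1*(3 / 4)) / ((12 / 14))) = 63 / 8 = 7.88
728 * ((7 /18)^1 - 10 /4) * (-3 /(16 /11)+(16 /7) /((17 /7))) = 527345 /306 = 1723.35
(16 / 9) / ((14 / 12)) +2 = 74 / 21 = 3.52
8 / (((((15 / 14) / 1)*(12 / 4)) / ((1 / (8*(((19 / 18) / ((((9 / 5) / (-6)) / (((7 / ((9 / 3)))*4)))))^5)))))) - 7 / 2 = -166463183959420489 / 47560909592000000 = -3.50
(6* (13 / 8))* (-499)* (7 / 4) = -136227 / 16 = -8514.19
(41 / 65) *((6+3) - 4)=3.15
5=5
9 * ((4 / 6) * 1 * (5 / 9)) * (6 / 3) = 6.67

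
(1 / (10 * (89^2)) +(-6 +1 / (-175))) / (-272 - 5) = 16649907 / 767940950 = 0.02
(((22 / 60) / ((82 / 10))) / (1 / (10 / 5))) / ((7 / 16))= 176 / 861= 0.20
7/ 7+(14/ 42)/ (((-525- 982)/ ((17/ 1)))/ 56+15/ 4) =7141/ 6189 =1.15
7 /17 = 0.41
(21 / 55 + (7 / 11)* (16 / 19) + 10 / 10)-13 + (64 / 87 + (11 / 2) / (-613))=-1154257807 / 111461790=-10.36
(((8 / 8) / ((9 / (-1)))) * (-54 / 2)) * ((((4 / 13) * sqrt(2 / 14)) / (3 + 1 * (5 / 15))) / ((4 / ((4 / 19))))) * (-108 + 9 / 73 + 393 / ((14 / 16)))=3138966 * sqrt(7) / 4417595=1.88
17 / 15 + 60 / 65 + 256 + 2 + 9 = 52466 / 195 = 269.06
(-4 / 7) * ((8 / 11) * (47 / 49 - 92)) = 142752 / 3773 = 37.84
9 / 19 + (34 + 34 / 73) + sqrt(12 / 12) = 49848 / 1387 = 35.94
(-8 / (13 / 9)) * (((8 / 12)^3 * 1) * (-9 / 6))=32 / 13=2.46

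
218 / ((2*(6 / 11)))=1199 / 6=199.83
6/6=1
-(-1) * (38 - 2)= 36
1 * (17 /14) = 17 /14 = 1.21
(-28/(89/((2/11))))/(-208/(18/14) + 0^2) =9/25454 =0.00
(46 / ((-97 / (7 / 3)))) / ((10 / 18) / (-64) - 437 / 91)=5625984 / 24460199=0.23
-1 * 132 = -132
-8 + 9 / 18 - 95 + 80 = -45 / 2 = -22.50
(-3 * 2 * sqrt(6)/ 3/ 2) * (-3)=3 * sqrt(6)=7.35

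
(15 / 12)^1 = 5 / 4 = 1.25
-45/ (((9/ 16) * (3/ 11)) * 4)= -220/ 3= -73.33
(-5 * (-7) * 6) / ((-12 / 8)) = -140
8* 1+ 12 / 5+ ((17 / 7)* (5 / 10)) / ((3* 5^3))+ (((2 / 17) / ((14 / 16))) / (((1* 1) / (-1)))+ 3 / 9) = 45059 / 4250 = 10.60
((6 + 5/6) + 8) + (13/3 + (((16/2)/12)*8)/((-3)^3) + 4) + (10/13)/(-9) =48193/2106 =22.88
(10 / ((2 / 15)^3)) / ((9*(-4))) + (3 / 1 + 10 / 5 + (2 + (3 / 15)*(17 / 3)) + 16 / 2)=-24253 / 240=-101.05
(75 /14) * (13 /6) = 325 /28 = 11.61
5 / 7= 0.71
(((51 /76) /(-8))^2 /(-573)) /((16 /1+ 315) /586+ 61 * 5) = -4981 /123948524032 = -0.00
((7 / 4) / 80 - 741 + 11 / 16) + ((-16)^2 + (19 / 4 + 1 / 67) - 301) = -16734471 / 21440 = -780.53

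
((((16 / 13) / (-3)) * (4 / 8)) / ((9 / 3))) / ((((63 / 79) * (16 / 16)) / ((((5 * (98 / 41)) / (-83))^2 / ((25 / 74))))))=-64165696 / 12194170677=-0.01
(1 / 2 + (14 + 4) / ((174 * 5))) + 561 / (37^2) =369409 / 397010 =0.93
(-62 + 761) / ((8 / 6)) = 2097 / 4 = 524.25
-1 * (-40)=40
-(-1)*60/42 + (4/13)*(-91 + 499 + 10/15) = 127.17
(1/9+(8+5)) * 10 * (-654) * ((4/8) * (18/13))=-771720/13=-59363.08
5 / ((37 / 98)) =13.24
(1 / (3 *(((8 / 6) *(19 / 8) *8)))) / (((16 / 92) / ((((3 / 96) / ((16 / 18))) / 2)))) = 207 / 155648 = 0.00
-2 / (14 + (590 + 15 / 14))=-0.00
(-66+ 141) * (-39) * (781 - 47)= -2146950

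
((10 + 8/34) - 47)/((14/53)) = -33125/238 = -139.18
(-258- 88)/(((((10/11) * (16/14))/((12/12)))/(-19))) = 253099/40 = 6327.48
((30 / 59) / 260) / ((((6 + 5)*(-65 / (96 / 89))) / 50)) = -1440 / 9761609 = -0.00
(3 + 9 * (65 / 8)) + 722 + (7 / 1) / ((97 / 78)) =623713 / 776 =803.75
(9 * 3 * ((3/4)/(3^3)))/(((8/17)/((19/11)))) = 969/352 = 2.75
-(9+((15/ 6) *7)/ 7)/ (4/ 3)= -8.62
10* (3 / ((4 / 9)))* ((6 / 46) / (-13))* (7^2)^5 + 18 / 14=-800817325533 / 4186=-191308486.75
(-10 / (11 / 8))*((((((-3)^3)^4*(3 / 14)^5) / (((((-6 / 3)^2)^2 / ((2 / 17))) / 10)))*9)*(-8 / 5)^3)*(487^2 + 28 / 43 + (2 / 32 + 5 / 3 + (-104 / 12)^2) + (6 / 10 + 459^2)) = 7163587554794779572 / 3378627175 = 2120265771.79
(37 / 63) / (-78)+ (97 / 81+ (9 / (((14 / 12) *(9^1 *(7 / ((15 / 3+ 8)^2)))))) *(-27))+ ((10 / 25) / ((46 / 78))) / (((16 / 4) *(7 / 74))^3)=-90551613119 / 166142340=-545.02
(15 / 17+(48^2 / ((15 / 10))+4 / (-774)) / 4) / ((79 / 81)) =45578385 / 115498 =394.62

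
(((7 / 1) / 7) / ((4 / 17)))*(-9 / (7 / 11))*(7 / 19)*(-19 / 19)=1683 / 76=22.14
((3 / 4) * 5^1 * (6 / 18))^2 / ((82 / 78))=975 / 656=1.49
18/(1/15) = 270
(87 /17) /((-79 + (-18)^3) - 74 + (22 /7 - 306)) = -609 /748255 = -0.00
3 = 3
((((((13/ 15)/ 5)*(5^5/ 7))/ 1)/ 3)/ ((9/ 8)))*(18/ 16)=1625/ 63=25.79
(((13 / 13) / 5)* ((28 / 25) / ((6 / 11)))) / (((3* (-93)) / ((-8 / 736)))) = 77 / 4812750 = 0.00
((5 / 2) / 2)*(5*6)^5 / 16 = 3796875 / 2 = 1898437.50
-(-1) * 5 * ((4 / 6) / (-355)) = -0.01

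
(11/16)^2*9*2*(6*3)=9801/64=153.14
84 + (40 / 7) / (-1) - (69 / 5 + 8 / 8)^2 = -24632 / 175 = -140.75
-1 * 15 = -15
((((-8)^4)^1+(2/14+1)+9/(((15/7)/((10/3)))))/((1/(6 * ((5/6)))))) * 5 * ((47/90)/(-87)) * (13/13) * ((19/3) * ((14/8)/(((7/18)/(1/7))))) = -64246885/25578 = -2511.80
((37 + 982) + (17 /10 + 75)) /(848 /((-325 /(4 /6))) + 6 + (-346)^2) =2136615 /233454508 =0.01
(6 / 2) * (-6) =-18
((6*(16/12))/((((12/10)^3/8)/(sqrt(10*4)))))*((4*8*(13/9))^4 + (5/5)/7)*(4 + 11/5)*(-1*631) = -1640296735317917200*sqrt(10)/1240029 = -4183026140632.98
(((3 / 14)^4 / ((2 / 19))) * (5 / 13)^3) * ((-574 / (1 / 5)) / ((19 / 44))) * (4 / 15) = -1522125 / 753571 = -2.02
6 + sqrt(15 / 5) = 7.73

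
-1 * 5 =-5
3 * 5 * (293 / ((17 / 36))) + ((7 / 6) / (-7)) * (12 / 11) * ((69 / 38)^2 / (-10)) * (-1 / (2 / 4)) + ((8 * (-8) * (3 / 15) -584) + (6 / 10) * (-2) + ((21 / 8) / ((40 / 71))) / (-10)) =1881225236023 / 216022400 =8708.47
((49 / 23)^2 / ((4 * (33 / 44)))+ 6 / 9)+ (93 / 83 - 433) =-18866835 / 43907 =-429.70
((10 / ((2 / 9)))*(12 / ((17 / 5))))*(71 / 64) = 47925 / 272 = 176.19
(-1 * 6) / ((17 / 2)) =-12 / 17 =-0.71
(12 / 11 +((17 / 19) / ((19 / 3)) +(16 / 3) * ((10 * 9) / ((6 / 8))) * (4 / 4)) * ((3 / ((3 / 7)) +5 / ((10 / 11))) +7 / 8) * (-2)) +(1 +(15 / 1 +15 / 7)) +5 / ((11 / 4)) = -1901618025 / 111188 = -17102.73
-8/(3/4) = -32/3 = -10.67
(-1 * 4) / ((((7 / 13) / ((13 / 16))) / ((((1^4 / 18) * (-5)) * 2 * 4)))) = 845 / 63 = 13.41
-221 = -221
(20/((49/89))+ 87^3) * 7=32268427/7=4609775.29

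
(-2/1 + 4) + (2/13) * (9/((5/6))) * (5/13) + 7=1629/169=9.64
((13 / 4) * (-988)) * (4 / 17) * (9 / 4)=-28899 / 17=-1699.94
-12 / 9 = -4 / 3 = -1.33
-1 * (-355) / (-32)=-355 / 32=-11.09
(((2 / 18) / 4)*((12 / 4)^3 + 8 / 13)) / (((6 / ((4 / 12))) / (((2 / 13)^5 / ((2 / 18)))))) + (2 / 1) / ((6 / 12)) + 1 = 217207841 / 43441281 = 5.00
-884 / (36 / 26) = -5746 / 9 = -638.44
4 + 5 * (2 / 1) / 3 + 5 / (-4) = 73 / 12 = 6.08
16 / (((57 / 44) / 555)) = 130240 / 19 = 6854.74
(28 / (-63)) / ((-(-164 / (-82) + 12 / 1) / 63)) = 2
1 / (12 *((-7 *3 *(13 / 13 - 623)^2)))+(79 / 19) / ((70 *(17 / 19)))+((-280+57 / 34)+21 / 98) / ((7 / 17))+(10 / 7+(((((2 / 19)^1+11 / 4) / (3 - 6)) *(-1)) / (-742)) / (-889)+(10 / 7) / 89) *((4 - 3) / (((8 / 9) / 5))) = -1762169844069842081881 / 2641079446058168640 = -667.22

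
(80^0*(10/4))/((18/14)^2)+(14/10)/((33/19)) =20657/8910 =2.32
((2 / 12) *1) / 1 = 1 / 6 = 0.17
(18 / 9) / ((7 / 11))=22 / 7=3.14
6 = 6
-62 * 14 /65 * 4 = -3472 /65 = -53.42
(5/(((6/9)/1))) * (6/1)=45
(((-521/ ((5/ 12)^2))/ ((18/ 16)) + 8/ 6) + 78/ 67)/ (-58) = 6695869/ 145725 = 45.95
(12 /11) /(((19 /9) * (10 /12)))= 0.62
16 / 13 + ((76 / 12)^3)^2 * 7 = 4281186835 / 9477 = 451744.94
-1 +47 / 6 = 41 / 6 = 6.83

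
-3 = -3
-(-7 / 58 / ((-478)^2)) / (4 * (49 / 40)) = 5 / 46382252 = 0.00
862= 862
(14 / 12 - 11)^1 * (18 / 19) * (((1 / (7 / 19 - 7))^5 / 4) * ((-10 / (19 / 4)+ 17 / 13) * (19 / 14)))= -1514720983 / 7706600568576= -0.00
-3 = -3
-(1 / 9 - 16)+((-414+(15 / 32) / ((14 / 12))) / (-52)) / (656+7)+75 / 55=2199902291 / 127423296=17.26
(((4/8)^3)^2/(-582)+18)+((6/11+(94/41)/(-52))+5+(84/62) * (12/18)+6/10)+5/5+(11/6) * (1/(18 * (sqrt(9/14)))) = 11 * sqrt(14)/324+880246117987/33849678720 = 26.13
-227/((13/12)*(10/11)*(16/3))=-22473/520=-43.22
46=46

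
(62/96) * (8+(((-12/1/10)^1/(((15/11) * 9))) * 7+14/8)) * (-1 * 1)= -5.85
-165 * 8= -1320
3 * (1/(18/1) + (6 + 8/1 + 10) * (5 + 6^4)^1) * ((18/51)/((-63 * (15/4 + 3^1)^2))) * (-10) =115.18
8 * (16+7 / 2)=156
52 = 52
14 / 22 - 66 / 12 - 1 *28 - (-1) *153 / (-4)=-71.11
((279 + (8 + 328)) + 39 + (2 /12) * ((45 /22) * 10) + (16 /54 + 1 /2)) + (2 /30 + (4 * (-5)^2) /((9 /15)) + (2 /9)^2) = 3675322 /4455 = 824.99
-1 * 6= -6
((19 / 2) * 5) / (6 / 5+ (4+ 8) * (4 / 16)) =475 / 42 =11.31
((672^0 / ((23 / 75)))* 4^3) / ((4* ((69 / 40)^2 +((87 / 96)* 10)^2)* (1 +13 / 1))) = 3840000 / 87691709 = 0.04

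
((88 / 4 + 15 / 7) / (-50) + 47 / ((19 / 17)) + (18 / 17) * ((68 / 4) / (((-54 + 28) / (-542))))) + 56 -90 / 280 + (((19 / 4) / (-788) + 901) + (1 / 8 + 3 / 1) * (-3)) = 185851816707 / 136245200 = 1364.10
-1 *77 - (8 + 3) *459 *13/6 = -22033/2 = -11016.50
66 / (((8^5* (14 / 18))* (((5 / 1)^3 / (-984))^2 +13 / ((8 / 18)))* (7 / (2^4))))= 4493313 / 22216296592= 0.00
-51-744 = -795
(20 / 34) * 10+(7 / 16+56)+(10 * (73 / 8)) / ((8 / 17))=256.23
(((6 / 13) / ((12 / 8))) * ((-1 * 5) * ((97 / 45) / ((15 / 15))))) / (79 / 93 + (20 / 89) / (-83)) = -88850836 / 22686807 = -3.92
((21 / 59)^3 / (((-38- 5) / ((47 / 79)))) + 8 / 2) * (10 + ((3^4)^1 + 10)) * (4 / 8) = 281815713085 / 1395344926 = 201.97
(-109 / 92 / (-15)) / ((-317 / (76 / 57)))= -109 / 328095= -0.00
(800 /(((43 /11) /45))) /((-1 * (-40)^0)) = -396000 /43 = -9209.30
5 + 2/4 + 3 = 17/2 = 8.50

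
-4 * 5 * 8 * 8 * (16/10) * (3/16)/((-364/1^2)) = 96/91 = 1.05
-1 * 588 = -588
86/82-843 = -34520/41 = -841.95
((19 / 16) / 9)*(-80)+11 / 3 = -62 / 9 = -6.89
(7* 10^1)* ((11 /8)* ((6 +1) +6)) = 5005 /4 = 1251.25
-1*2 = -2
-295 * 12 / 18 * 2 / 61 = -1180 / 183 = -6.45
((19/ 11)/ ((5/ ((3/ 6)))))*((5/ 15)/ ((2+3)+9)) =19/ 4620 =0.00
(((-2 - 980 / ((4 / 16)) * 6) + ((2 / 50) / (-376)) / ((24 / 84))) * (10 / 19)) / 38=-442213607 / 1357360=-325.79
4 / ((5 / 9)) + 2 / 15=22 / 3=7.33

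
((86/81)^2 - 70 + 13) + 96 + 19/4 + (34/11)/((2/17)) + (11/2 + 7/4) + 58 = 136.40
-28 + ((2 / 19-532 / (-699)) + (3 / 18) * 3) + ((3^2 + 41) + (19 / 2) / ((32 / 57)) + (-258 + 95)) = -122.71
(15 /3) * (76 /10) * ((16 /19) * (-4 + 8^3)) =16256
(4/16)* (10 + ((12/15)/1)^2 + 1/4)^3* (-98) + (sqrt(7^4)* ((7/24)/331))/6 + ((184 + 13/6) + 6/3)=-187395731027899/5958000000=-31452.79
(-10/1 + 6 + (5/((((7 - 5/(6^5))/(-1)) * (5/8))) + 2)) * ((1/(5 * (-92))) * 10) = 0.07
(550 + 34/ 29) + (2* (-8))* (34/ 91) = 1438768/ 2639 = 545.19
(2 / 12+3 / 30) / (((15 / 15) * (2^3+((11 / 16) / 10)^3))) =3276800 / 98307993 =0.03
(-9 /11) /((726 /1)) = -3 /2662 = -0.00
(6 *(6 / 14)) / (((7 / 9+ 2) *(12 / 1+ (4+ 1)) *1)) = 162 / 2975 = 0.05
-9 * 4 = -36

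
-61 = -61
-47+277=230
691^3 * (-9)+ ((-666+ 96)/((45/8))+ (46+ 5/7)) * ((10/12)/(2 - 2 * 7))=-4489814954833/1512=-2969454335.21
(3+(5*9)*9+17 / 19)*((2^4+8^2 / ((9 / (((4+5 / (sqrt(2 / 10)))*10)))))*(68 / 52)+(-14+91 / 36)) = 35558713 / 228+422633600*sqrt(5) / 2223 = 581077.33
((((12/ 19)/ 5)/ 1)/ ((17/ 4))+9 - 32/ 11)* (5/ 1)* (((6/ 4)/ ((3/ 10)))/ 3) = 51.01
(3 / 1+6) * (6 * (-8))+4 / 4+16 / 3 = -1277 / 3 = -425.67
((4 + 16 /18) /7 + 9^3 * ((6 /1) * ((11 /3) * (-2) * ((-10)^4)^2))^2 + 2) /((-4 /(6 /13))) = -1628473846153846153846.46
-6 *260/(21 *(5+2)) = -520/49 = -10.61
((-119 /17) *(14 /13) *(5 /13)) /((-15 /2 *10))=98 /2535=0.04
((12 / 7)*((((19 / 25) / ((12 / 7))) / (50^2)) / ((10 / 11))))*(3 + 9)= 627 / 156250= 0.00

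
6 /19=0.32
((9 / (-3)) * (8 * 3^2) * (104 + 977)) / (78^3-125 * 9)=-25944 / 52603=-0.49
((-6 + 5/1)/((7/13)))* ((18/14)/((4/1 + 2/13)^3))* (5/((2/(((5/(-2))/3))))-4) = 2084953/10287648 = 0.20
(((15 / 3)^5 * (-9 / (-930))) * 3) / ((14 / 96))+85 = 153445 / 217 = 707.12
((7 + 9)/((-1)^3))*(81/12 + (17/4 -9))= -32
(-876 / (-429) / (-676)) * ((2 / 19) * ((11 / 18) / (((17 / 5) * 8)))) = -365 / 51093432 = -0.00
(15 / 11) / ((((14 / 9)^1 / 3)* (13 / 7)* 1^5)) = 405 / 286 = 1.42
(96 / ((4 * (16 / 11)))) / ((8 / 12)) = 24.75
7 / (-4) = -7 / 4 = -1.75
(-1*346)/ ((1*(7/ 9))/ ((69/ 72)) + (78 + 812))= -11937/ 30733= -0.39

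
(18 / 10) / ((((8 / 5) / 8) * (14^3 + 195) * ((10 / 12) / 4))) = 216 / 14695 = 0.01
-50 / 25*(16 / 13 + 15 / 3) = -162 / 13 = -12.46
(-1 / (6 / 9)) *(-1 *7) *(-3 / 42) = -3 / 4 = -0.75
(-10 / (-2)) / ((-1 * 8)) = -5 / 8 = -0.62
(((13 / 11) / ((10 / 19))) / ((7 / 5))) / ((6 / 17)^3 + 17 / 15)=18202665 / 13361194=1.36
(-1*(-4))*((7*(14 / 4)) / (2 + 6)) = 49 / 4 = 12.25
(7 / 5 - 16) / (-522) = 73 / 2610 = 0.03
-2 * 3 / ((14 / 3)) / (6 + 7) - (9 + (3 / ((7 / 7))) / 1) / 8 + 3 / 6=-100 / 91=-1.10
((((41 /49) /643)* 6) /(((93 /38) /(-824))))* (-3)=7702752 /976717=7.89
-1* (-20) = 20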